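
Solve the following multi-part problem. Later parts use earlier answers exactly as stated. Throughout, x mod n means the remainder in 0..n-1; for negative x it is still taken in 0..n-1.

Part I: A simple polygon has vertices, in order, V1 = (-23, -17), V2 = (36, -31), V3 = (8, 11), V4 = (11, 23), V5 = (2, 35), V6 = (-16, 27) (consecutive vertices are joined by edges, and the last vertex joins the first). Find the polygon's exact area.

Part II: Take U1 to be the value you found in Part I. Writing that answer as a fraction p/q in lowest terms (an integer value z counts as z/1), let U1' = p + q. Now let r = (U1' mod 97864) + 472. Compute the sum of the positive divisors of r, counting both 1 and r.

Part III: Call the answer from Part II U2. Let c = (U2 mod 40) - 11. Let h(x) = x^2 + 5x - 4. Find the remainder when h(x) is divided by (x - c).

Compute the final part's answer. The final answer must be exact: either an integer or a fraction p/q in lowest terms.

370

Part I: cross terms: (-23*-31 - 36*-17)=1325, (36*11 - 8*-31)=644, (8*23 - 11*11)=63, (11*35 - 2*23)=339, (2*27 - -16*35)=614, (-16*-17 - -23*27)=893; twice the area = |3878| = 3878; area = 1939; answer 1939
Part II: U1 = 1939; threaded value p + q = 1940; r = 2412; 2412 = 2^2 * 3^2 * 67; sigma = (1 + 2 + 4) * (1 + 3 + 9) * (1 + 67) = 7 * 13 * 68 = 6188; answer 6188
Part III: U2 = 6188; c = 17; remainder = value at the root: 1*(17)^2 + 5*(17)^1 - 4 = (289) + (85) + (-4) = 370; answer 370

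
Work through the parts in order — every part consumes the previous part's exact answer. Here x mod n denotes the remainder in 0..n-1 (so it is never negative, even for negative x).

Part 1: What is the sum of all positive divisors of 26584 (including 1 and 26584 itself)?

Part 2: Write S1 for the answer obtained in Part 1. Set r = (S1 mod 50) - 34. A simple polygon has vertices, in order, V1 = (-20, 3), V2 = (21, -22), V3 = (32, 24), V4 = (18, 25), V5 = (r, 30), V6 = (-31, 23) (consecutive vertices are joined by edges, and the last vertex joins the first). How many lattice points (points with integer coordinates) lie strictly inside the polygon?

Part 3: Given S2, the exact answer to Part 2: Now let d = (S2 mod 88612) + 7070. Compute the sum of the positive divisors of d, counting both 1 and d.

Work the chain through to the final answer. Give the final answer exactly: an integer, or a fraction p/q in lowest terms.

16860

Part 1: 26584 = 2^3 * 3323; sigma = (1 + 2 + 4 + 8) * (1 + 3323) = 15 * 3324 = 49860; answer 49860
Part 2: S1 = 49860; r = -24; cross terms: (-20*-22 - 21*3)=377, (21*24 - 32*-22)=1208, (32*25 - 18*24)=368, (18*30 - -24*25)=1140, (-24*23 - -31*30)=378, (-31*3 - -20*23)=367; twice the area = |3838| = 3838; area = 1919; boundary points = 1 + 1 + 1 + 1 + 7 + 1 = 12; strictly interior points = area - boundary/2 + 1 = 1914; answer 1914
Part 3: S2 = 1914; d = 8984; 8984 = 2^3 * 1123; sigma = (1 + 2 + 4 + 8) * (1 + 1123) = 15 * 1124 = 16860; answer 16860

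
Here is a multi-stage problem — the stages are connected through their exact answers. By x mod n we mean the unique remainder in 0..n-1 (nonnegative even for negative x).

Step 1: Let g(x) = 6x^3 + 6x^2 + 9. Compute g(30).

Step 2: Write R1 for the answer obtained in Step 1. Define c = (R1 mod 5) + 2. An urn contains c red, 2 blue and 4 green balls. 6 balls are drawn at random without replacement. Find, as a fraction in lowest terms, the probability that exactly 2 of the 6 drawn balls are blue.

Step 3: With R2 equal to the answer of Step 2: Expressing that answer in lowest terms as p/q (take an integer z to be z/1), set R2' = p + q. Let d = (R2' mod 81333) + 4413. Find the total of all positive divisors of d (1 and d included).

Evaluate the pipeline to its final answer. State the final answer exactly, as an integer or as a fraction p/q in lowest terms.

13680

Step 1: 6*(30)^3 + 6*(30)^2 + 9 = (162000) + (5400) + (9) = 167409; answer 167409
Step 2: R1 = 167409; c = 6; total draws C(12,6) = 924; favorable C(2,2)*C(10,4) = 210; P = 5/22; answer 5/22
Step 3: R2 = 5/22; threaded value p + q = 27; d = 4440; 4440 = 2^3 * 3 * 5 * 37; sigma = (1 + 2 + 4 + 8) * (1 + 3) * (1 + 5) * (1 + 37) = 15 * 4 * 6 * 38 = 13680; answer 13680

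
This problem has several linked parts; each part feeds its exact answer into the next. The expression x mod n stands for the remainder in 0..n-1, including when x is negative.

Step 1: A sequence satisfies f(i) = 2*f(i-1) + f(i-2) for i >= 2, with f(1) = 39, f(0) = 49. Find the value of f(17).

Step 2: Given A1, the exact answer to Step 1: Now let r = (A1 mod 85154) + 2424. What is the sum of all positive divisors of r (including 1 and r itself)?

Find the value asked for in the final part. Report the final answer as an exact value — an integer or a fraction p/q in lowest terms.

Step 1: f(2) = 2*(39) + 1*(49) = 127; iterating: f(2)=127, f(3)=293, f(4)=713, f(5)=1719, f(6)=4151, f(7)=10021, f(8)=24193, f(9)=58407, f(10)=141007, f(11)=340421, f(12)=821849, f(13)=1984119, f(14)=4790087, f(15)=11564293, f(16)=27918673, f(17)=67401639; answer 67401639
Step 2: A1 = 67401639; r = 47249; 47249 = 37 * 1277; sigma = (1 + 37) * (1 + 1277) = 38 * 1278 = 48564; answer 48564

48564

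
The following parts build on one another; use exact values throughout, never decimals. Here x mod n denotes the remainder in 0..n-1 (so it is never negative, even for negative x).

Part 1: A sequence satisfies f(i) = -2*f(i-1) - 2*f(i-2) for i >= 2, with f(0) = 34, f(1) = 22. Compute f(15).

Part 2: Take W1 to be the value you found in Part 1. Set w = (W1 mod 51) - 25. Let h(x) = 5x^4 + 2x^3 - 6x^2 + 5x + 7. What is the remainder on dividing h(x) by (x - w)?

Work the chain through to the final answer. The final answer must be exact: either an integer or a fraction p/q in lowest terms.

635633

Part 1: f(2) = -2*(22) - 2*(34) = -112; iterating: f(2)=-112, f(3)=180, f(4)=-136, f(5)=-88, f(6)=448, f(7)=-720, f(8)=544, f(9)=352, f(10)=-1792, f(11)=2880, f(12)=-2176, f(13)=-1408, f(14)=7168, f(15)=-11520; answer -11520
Part 2: W1 = -11520; w = -19; remainder = value at the root: 5*(-19)^4 + 2*(-19)^3 - 6*(-19)^2 + 5*(-19)^1 + 7 = (651605) + (-13718) + (-2166) + (-95) + (7) = 635633; answer 635633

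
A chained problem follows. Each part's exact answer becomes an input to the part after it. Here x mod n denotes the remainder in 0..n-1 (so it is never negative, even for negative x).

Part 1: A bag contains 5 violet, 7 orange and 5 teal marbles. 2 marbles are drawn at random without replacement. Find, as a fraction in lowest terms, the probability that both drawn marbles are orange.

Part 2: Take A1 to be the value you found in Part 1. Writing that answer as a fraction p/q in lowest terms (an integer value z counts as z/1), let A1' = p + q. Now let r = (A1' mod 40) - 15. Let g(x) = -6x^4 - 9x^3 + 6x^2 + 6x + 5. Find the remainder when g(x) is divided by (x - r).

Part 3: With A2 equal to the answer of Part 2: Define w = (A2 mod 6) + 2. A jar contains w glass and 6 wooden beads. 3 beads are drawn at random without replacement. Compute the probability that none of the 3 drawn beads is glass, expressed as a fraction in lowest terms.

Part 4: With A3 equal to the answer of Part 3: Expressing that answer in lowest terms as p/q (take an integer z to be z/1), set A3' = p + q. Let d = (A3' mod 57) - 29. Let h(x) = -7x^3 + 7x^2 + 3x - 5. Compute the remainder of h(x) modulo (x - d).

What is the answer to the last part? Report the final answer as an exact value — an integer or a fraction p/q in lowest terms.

-6275

Part 1: total draws C(17,2) = 136; favorable C(7,2) = 21; P = 21/136; answer 21/136
Part 2: A1 = 21/136; threaded value p + q = 157; r = 22; remainder = value at the root: -6*(22)^4 - 9*(22)^3 + 6*(22)^2 + 6*(22)^1 + 5 = (-1405536) + (-95832) + (2904) + (132) + (5) = -1498327; answer -1498327
Part 3: A2 = -1498327; w = 7; total draws C(13,3) = 286; favorable C(6,3) = 20; P = 10/143; answer 10/143
Part 4: A3 = 10/143; threaded value p + q = 153; d = 10; remainder = value at the root: -7*(10)^3 + 7*(10)^2 + 3*(10)^1 - 5 = (-7000) + (700) + (30) + (-5) = -6275; answer -6275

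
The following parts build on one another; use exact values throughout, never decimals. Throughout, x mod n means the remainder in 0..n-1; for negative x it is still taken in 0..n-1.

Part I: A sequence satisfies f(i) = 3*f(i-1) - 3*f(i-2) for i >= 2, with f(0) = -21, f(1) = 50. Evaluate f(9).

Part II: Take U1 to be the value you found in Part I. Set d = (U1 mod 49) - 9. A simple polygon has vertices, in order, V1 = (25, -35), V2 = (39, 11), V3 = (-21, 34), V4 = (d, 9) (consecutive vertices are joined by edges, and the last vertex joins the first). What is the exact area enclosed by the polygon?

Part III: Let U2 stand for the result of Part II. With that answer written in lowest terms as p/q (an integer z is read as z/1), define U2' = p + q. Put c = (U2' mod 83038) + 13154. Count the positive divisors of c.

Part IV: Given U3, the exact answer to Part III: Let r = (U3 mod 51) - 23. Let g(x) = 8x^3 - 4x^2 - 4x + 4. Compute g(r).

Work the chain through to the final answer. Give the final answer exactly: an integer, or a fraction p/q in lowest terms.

-11084

Part I: f(2) = 3*(50) - 3*(-21) = 213; iterating: f(2)=213, f(3)=489, f(4)=828, f(5)=1017, f(6)=567, f(7)=-1350, f(8)=-5751, f(9)=-13203; answer -13203
Part II: U1 = -13203; d = 18; cross terms: (25*11 - 39*-35)=1640, (39*34 - -21*11)=1557, (-21*9 - 18*34)=-801, (18*-35 - 25*9)=-855; twice the area = |1541| = 1541; area = 1541/2; answer 1541/2
Part III: U2 = 1541/2; threaded value p + q = 1543; c = 14697; 14697 = 3^2 * 23 * 71; number of divisors = (2+1) * (1+1) * (1+1) = 12; answer 12
Part IV: U3 = 12; r = -11; 8*(-11)^3 - 4*(-11)^2 - 4*(-11)^1 + 4 = (-10648) + (-484) + (44) + (4) = -11084; answer -11084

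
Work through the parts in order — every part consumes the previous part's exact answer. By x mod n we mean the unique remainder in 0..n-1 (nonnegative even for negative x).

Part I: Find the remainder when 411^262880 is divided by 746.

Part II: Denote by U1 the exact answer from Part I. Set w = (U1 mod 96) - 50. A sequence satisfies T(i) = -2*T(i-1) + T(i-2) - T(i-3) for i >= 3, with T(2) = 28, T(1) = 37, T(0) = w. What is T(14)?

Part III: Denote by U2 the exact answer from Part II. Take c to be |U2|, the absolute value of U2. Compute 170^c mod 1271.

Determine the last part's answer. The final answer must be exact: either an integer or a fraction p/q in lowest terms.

Part I: squarings mod 746: 411^1=411, 411^2=325, 411^4=439, 411^8=253, 411^16=599, 411^32=721, 411^64=625, 411^128=467, 411^256=257, 411^512=401, 411^1024=411, 411^2048=325, 411^4096=439, 411^8192=253, 411^16384=599, 411^32768=721, 411^65536=625, 411^131072=467, 411^262144=257; 411^262880 = 411^32 * 411^64 * 411^128 * 411^512 * 411^262144 = 461 (mod 746); answer 461
Part II: U1 = 461; w = 27; T(3) = -2*(28) + 1*(37) - 1*(27) = -46; iterating: T(3)=-46, T(4)=83, T(5)=-240, T(6)=609, T(7)=-1541, T(8)=3931, T(9)=-10012, T(10)=25496, T(11)=-64935, T(12)=165378, T(13)=-421187, T(14)=1072687; answer 1072687
Part III: U2 = 1072687; c = 1072687; squarings mod 1271: 170^1=170, 170^2=938, 170^4=312, 170^8=748, 170^16=264, 170^32=1062, 170^64=467, 170^128=748, 170^256=264, 170^512=1062, 170^1024=467, 170^2048=748, 170^4096=264, 170^8192=1062, 170^16384=467, 170^32768=748, 170^65536=264, 170^131072=1062, 170^262144=467, 170^524288=748, 170^1048576=264; 170^1072687 = 170^1 * 170^2 * 170^4 * 170^8 * 170^32 * 170^512 * 170^1024 * 170^2048 * 170^4096 * 170^16384 * 170^1048576 = 767 (mod 1271); answer 767

767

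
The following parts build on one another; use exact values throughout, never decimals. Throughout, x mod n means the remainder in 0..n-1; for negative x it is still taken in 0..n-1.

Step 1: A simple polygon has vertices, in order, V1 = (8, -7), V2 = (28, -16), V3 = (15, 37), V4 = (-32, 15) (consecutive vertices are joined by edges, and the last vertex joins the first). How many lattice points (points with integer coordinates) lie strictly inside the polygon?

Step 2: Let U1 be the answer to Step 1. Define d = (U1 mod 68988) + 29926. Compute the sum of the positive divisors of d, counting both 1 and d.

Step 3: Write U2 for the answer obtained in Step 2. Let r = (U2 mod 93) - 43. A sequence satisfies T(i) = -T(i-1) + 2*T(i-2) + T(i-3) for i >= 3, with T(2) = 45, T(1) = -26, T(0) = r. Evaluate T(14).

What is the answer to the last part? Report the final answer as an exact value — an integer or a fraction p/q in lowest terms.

Step 1: cross terms: (8*-16 - 28*-7)=68, (28*37 - 15*-16)=1276, (15*15 - -32*37)=1409, (-32*-7 - 8*15)=104; twice the area = |2857| = 2857; area = 2857/2; boundary points = 1 + 1 + 1 + 2 = 5; strictly interior points = area - boundary/2 + 1 = 1427; answer 1427
Step 2: U1 = 1427; d = 31353; 31353 = 3 * 7 * 1493; sigma = (1 + 3) * (1 + 7) * (1 + 1493) = 4 * 8 * 1494 = 47808; answer 47808
Step 3: U2 = 47808; r = -37; T(3) = -1*(45) + 2*(-26) + 1*(-37) = -134; iterating: T(3)=-134, T(4)=198, T(5)=-421, T(6)=683, T(7)=-1327, T(8)=2272, T(9)=-4243, T(10)=7460, T(11)=-13674, T(12)=24351, T(13)=-44239, T(14)=79267; answer 79267

79267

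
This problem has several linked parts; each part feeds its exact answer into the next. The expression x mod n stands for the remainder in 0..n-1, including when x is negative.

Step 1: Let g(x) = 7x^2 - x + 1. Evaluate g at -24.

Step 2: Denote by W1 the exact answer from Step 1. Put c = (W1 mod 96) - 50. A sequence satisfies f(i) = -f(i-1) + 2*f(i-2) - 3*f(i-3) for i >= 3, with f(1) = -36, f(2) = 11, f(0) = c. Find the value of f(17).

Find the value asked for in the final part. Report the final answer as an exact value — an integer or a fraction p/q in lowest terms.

Step 1: 7*(-24)^2 - 1*(-24)^1 + 1 = (4032) + (24) + (1) = 4057; answer 4057
Step 2: W1 = 4057; c = -25; f(3) = -1*(11) + 2*(-36) - 3*(-25) = -8; iterating: f(3)=-8, f(4)=138, f(5)=-187, f(6)=487, f(7)=-1275, f(8)=2810, f(9)=-6821, f(10)=16266, f(11)=-38338, f(12)=91333, f(13)=-216807, f(14)=514487, f(15)=-1222100, f(16)=2901495, f(17)=-6889156; answer -6889156

-6889156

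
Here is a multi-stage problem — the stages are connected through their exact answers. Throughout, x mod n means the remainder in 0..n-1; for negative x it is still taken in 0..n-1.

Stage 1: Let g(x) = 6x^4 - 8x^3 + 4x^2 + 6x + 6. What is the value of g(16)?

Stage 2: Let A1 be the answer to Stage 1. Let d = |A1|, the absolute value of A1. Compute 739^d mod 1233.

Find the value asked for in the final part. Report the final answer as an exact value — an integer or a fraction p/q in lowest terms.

Stage 1: 6*(16)^4 - 8*(16)^3 + 4*(16)^2 + 6*(16)^1 + 6 = (393216) + (-32768) + (1024) + (96) + (6) = 361574; answer 361574
Stage 2: A1 = 361574; d = 361574; squarings mod 1233: 739^1=739, 739^2=1135, 739^4=973, 739^8=1018, 739^16=604, 739^32=1081, 739^64=910, 739^128=757, 739^256=937, 739^512=73, 739^1024=397, 739^2048=1018, 739^4096=604, 739^8192=1081, 739^16384=910, 739^32768=757, 739^65536=937, 739^131072=73, 739^262144=397; 739^361574 = 739^2 * 739^4 * 739^32 * 739^64 * 739^1024 * 739^32768 * 739^65536 * 739^262144 = 145 (mod 1233); answer 145

145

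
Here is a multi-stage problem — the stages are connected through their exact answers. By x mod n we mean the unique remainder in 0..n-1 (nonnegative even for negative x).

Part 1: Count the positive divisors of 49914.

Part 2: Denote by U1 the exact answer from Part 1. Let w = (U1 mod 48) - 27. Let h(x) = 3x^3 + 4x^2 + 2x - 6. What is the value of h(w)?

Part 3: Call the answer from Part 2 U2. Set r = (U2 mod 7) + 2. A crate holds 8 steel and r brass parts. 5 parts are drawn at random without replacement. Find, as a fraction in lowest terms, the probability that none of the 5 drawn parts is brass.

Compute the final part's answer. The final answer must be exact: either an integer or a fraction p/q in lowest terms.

1/78

Part 1: 49914 = 2 * 3^2 * 47 * 59; number of divisors = (1+1) * (2+1) * (1+1) * (1+1) = 24; answer 24
Part 2: U1 = 24; w = -3; 3*(-3)^3 + 4*(-3)^2 + 2*(-3)^1 - 6 = (-81) + (36) + (-6) + (-6) = -57; answer -57
Part 3: U2 = -57; r = 8; total draws C(16,5) = 4368; favorable C(8,5) = 56; P = 1/78; answer 1/78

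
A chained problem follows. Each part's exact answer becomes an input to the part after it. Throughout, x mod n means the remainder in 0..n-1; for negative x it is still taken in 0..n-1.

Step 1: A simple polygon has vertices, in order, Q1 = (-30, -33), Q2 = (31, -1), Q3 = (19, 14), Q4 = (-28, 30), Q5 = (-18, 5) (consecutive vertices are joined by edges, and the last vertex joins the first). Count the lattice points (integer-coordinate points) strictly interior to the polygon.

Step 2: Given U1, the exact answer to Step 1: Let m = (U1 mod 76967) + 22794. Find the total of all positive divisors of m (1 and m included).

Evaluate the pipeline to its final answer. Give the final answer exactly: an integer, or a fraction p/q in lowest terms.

29520

Step 1: cross terms: (-30*-1 - 31*-33)=1053, (31*14 - 19*-1)=453, (19*30 - -28*14)=962, (-28*5 - -18*30)=400, (-18*-33 - -30*5)=744; twice the area = |3612| = 3612; area = 1806; boundary points = 1 + 3 + 1 + 5 + 2 = 12; strictly interior points = area - boundary/2 + 1 = 1801; answer 1801
Step 2: U1 = 1801; m = 24595; 24595 = 5 * 4919; sigma = (1 + 5) * (1 + 4919) = 6 * 4920 = 29520; answer 29520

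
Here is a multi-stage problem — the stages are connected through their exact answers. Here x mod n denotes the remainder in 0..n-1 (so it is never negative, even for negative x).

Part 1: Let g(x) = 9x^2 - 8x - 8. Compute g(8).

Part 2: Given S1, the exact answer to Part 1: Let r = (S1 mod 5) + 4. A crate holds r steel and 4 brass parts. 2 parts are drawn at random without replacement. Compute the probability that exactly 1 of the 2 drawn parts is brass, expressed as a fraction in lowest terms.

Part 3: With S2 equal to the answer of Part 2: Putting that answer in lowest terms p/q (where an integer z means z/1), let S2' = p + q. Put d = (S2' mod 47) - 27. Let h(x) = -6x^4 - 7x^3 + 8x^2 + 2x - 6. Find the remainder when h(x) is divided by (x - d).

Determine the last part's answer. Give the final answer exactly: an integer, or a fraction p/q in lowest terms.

Part 1: 9*(8)^2 - 8*(8)^1 - 8 = (576) + (-64) + (-8) = 504; answer 504
Part 2: S1 = 504; r = 8; total draws C(12,2) = 66; favorable C(4,1)*C(8,1) = 32; P = 16/33; answer 16/33
Part 3: S2 = 16/33; threaded value p + q = 49; d = -25; remainder = value at the root: -6*(-25)^4 - 7*(-25)^3 + 8*(-25)^2 + 2*(-25)^1 - 6 = (-2343750) + (109375) + (5000) + (-50) + (-6) = -2229431; answer -2229431

-2229431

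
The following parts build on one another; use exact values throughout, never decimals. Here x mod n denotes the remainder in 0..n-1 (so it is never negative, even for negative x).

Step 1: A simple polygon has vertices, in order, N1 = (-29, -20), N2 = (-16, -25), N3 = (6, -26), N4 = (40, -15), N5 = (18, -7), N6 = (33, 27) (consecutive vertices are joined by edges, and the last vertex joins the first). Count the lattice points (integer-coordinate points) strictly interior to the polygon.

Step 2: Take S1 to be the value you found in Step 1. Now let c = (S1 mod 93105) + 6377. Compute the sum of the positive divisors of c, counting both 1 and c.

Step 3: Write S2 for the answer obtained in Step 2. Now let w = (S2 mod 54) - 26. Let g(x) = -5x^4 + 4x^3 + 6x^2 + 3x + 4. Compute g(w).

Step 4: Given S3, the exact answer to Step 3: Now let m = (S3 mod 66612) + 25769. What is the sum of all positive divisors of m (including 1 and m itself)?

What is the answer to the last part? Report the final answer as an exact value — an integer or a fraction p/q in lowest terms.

81738

Step 1: cross terms: (-29*-25 - -16*-20)=405, (-16*-26 - 6*-25)=566, (6*-15 - 40*-26)=950, (40*-7 - 18*-15)=-10, (18*27 - 33*-7)=717, (33*-20 - -29*27)=123; twice the area = |2751| = 2751; area = 2751/2; boundary points = 1 + 1 + 1 + 2 + 1 + 1 = 7; strictly interior points = area - boundary/2 + 1 = 1373; answer 1373
Step 2: S1 = 1373; c = 7750; 7750 = 2 * 5^3 * 31; sigma = (1 + 2) * (1 + 5 + 25 + 125) * (1 + 31) = 3 * 156 * 32 = 14976; answer 14976
Step 3: S2 = 14976; w = -8; -5*(-8)^4 + 4*(-8)^3 + 6*(-8)^2 + 3*(-8)^1 + 4 = (-20480) + (-2048) + (384) + (-24) + (4) = -22164; answer -22164
Step 4: S3 = -22164; m = 70217; 70217 = 7^2 * 1433; sigma = (1 + 7 + 49) * (1 + 1433) = 57 * 1434 = 81738; answer 81738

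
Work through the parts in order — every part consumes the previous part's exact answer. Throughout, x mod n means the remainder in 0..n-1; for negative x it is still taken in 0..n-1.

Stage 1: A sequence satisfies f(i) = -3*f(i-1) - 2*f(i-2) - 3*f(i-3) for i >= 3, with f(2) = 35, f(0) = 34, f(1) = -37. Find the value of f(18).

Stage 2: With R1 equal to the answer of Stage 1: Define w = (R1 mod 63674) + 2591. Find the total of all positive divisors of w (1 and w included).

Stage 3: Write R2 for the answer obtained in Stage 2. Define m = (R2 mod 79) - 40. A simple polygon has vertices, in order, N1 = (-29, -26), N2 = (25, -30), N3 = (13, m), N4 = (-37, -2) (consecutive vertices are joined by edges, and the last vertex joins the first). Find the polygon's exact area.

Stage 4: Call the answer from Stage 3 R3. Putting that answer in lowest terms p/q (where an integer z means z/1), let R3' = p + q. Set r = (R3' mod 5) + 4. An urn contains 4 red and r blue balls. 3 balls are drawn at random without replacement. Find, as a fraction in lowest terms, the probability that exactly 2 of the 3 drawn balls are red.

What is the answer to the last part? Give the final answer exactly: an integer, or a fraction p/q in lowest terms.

Stage 1: f(3) = -3*(35) - 2*(-37) - 3*(34) = -133; iterating: f(3)=-133, f(4)=440, f(5)=-1159, f(6)=2996, f(7)=-7990, f(8)=21455, f(9)=-57373, f(10)=153179, f(11)=-409156, f(12)=1093229, f(13)=-2920912, f(14)=7803746, f(15)=-20849101, f(16)=55702547, f(17)=-148820677, f(18)=397604240; answer 397604240
Stage 2: R1 = 397604240; w = 26375; 26375 = 5^3 * 211; sigma = (1 + 5 + 25 + 125) * (1 + 211) = 156 * 212 = 33072; answer 33072
Stage 3: R2 = 33072; m = 10; cross terms: (-29*-30 - 25*-26)=1520, (25*10 - 13*-30)=640, (13*-2 - -37*10)=344, (-37*-26 - -29*-2)=904; twice the area = |3408| = 3408; area = 1704; answer 1704
Stage 4: R3 = 1704; threaded value p + q = 1705; r = 4; total draws C(8,3) = 56; favorable C(4,2)*C(4,1) = 24; P = 3/7; answer 3/7

3/7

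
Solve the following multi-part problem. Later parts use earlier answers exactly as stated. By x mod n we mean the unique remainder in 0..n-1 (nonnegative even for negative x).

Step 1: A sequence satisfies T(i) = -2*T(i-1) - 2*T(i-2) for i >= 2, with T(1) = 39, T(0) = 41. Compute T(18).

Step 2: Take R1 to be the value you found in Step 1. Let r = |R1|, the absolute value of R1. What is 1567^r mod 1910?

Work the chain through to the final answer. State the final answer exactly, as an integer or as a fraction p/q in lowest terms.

1

Step 1: T(2) = -2*(39) - 2*(41) = -160; iterating: T(2)=-160, T(3)=242, T(4)=-164, T(5)=-156, T(6)=640, T(7)=-968, T(8)=656, T(9)=624, T(10)=-2560, T(11)=3872, T(12)=-2624, T(13)=-2496, T(14)=10240, T(15)=-15488, T(16)=10496, T(17)=9984, T(18)=-40960; answer -40960
Step 2: R1 = -40960; r = 40960; squarings mod 1910: 1567^1=1567, 1567^2=1139, 1567^4=431, 1567^8=491, 1567^16=421, 1567^32=1521, 1567^64=431, 1567^128=491, 1567^256=421, 1567^512=1521, 1567^1024=431, 1567^2048=491, 1567^4096=421, 1567^8192=1521, 1567^16384=431, 1567^32768=491; 1567^40960 = 1567^8192 * 1567^32768 = 1 (mod 1910); answer 1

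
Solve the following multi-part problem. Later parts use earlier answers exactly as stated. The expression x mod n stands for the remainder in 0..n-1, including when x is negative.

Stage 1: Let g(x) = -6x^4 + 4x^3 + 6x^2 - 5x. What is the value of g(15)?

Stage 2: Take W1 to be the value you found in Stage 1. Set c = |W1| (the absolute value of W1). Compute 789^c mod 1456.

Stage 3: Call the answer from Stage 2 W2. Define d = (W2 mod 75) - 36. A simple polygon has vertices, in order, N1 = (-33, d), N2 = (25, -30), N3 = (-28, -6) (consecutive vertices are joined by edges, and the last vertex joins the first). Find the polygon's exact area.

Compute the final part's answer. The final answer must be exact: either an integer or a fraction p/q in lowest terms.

417

Stage 1: -6*(15)^4 + 4*(15)^3 + 6*(15)^2 - 5*(15)^1 = (-303750) + (13500) + (1350) + (-75) = -288975; answer -288975
Stage 2: W1 = -288975; c = 288975; squarings mod 1456: 789^1=789, 789^2=809, 789^4=737, 789^8=81, 789^16=737, 789^32=81, 789^64=737, 789^128=81, 789^256=737, 789^512=81, 789^1024=737, 789^2048=81, 789^4096=737, 789^8192=81, 789^16384=737, 789^32768=81, 789^65536=737, 789^131072=81, 789^262144=737; 789^288975 = 789^1 * 789^2 * 789^4 * 789^8 * 789^64 * 789^128 * 789^2048 * 789^8192 * 789^16384 * 789^262144 = 573 (mod 1456); answer 573
Stage 3: W2 = 573; d = 12; cross terms: (-33*-30 - 25*12)=690, (25*-6 - -28*-30)=-990, (-28*12 - -33*-6)=-534; twice the area = |-834| = 834; area = 417; answer 417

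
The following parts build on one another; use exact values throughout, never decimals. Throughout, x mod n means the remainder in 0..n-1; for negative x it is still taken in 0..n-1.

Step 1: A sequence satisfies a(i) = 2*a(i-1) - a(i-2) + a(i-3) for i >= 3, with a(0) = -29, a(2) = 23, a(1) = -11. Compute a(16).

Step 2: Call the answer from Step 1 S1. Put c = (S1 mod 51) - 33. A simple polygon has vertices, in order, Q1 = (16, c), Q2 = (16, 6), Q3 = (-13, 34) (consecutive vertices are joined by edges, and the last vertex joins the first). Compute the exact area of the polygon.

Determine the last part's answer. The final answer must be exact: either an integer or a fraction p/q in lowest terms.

203/2

Step 1: a(3) = 2*(23) - 1*(-11) + 1*(-29) = 28; iterating: a(3)=28, a(4)=22, a(5)=39, a(6)=84, a(7)=151, a(8)=257, a(9)=447, a(10)=788, a(11)=1386, a(12)=2431, a(13)=4264, a(14)=7483, a(15)=13133, a(16)=23047; answer 23047
Step 2: S1 = 23047; c = 13; cross terms: (16*6 - 16*13)=-112, (16*34 - -13*6)=622, (-13*13 - 16*34)=-713; twice the area = |-203| = 203; area = 203/2; answer 203/2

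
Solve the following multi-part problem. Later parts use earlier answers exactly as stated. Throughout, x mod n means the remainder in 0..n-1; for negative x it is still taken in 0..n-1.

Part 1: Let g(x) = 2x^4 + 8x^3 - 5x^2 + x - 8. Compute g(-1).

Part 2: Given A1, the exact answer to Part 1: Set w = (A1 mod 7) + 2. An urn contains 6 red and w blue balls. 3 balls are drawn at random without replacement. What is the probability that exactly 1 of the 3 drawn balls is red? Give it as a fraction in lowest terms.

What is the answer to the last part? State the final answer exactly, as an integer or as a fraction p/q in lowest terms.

3/14

Part 1: 2*(-1)^4 + 8*(-1)^3 - 5*(-1)^2 + 1*(-1)^1 - 8 = (2) + (-8) + (-5) + (-1) + (-8) = -20; answer -20
Part 2: A1 = -20; w = 3; total draws C(9,3) = 84; favorable C(6,1)*C(3,2) = 18; P = 3/14; answer 3/14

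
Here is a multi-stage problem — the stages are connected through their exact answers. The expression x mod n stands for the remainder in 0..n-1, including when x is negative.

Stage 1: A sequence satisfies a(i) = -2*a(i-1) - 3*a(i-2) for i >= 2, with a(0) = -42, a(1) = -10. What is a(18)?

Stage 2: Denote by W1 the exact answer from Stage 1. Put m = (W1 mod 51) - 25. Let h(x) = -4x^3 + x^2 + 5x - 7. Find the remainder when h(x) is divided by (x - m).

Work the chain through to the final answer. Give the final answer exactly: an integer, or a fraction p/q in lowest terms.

Stage 1: a(2) = -2*(-10) - 3*(-42) = 146; iterating: a(2)=146, a(3)=-262, a(4)=86, a(5)=614, a(6)=-1486, a(7)=1130, a(8)=2198, a(9)=-7786, a(10)=8978, a(11)=5402, a(12)=-37738, a(13)=59270, a(14)=-5326, a(15)=-167158, a(16)=350294, a(17)=-199114, a(18)=-652654; answer -652654
Stage 2: W1 = -652654; m = 19; remainder = value at the root: -4*(19)^3 + 1*(19)^2 + 5*(19)^1 - 7 = (-27436) + (361) + (95) + (-7) = -26987; answer -26987

-26987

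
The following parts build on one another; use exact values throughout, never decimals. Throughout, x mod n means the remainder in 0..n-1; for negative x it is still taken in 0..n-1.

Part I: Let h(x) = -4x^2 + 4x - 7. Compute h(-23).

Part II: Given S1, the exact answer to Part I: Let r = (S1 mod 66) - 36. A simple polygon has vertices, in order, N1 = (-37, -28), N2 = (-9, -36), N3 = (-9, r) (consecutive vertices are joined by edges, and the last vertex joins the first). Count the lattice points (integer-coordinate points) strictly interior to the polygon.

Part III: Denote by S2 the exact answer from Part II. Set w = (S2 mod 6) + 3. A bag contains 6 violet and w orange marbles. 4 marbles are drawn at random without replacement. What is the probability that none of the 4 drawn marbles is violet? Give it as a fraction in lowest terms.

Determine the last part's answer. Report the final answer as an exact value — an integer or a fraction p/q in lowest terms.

Part I: -4*(-23)^2 + 4*(-23)^1 - 7 = (-2116) + (-92) + (-7) = -2215; answer -2215
Part II: S1 = -2215; r = -7; cross terms: (-37*-36 - -9*-28)=1080, (-9*-7 - -9*-36)=-261, (-9*-28 - -37*-7)=-7; twice the area = |812| = 812; area = 406; boundary points = 4 + 29 + 7 = 40; strictly interior points = area - boundary/2 + 1 = 387; answer 387
Part III: S2 = 387; w = 6; total draws C(12,4) = 495; favorable C(6,4) = 15; P = 1/33; answer 1/33

1/33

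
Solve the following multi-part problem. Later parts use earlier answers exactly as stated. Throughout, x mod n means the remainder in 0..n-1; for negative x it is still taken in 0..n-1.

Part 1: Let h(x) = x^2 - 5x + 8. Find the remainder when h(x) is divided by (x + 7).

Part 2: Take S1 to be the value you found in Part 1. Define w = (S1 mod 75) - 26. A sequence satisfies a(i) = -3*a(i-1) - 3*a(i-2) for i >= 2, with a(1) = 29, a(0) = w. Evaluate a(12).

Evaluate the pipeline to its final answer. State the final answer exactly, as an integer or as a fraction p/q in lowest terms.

-6561

Part 1: remainder = value at the root: 1*(-7)^2 - 5*(-7)^1 + 8 = (49) + (35) + (8) = 92; answer 92
Part 2: S1 = 92; w = -9; a(2) = -3*(29) - 3*(-9) = -60; iterating: a(2)=-60, a(3)=93, a(4)=-99, a(5)=18, a(6)=243, a(7)=-783, a(8)=1620, a(9)=-2511, a(10)=2673, a(11)=-486, a(12)=-6561; answer -6561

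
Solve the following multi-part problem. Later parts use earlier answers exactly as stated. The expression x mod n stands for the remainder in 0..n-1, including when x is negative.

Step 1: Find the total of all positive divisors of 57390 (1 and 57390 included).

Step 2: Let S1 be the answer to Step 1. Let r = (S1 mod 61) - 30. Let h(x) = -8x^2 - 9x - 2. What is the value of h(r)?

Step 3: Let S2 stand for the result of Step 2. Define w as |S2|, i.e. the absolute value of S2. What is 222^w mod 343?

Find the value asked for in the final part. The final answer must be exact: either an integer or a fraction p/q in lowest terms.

206

Step 1: 57390 = 2 * 3 * 5 * 1913; sigma = (1 + 2) * (1 + 3) * (1 + 5) * (1 + 1913) = 3 * 4 * 6 * 1914 = 137808; answer 137808
Step 2: S1 = 137808; r = -21; -8*(-21)^2 - 9*(-21)^1 - 2 = (-3528) + (189) + (-2) = -3341; answer -3341
Step 3: S2 = -3341; w = 3341; squarings mod 343: 222^1=222, 222^2=235, 222^4=2, 222^8=4, 222^16=16, 222^32=256, 222^64=23, 222^128=186, 222^256=296, 222^512=151, 222^1024=163, 222^2048=158; 222^3341 = 222^1 * 222^4 * 222^8 * 222^256 * 222^1024 * 222^2048 = 206 (mod 343); answer 206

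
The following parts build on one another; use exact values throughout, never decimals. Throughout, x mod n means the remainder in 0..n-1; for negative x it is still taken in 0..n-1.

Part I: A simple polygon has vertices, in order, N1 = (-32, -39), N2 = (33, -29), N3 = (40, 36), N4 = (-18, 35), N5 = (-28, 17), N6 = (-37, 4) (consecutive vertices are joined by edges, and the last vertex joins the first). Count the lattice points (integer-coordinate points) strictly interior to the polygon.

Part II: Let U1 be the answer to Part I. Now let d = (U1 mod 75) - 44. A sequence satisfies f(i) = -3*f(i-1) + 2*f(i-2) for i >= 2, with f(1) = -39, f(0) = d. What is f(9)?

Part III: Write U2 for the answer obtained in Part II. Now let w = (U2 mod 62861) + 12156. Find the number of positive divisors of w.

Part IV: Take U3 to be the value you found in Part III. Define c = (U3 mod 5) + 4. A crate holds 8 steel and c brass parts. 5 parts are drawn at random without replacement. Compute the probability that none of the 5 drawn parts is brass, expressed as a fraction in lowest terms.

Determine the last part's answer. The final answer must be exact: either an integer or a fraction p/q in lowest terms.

Part I: cross terms: (-32*-29 - 33*-39)=2215, (33*36 - 40*-29)=2348, (40*35 - -18*36)=2048, (-18*17 - -28*35)=674, (-28*4 - -37*17)=517, (-37*-39 - -32*4)=1571; twice the area = |9373| = 9373; area = 9373/2; boundary points = 5 + 1 + 1 + 2 + 1 + 1 = 11; strictly interior points = area - boundary/2 + 1 = 4682; answer 4682
Part II: U1 = 4682; d = -12; f(2) = -3*(-39) + 2*(-12) = 93; iterating: f(2)=93, f(3)=-357, f(4)=1257, f(5)=-4485, f(6)=15969, f(7)=-56877, f(8)=202569, f(9)=-721461; answer -721461
Part III: U2 = -721461; w = 45027; 45027 = 3^2 * 5003; number of divisors = (2+1) * (1+1) = 6; answer 6
Part IV: U3 = 6; c = 5; total draws C(13,5) = 1287; favorable C(8,5) = 56; P = 56/1287; answer 56/1287

56/1287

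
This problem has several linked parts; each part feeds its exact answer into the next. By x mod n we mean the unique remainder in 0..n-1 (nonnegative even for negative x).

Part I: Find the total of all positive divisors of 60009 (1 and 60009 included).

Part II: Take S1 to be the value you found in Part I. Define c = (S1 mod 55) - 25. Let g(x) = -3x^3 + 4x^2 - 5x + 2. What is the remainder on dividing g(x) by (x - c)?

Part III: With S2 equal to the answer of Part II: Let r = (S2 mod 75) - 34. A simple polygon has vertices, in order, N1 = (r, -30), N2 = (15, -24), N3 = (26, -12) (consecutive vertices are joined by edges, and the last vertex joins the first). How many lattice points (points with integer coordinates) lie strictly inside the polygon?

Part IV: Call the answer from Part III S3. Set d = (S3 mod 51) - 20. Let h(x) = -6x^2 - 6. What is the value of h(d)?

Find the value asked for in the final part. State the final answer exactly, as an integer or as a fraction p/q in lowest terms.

Part I: 60009 = 3 * 83 * 241; sigma = (1 + 3) * (1 + 83) * (1 + 241) = 4 * 84 * 242 = 81312; answer 81312
Part II: S1 = 81312; c = -3; remainder = value at the root: -3*(-3)^3 + 4*(-3)^2 - 5*(-3)^1 + 2 = (81) + (36) + (15) + (2) = 134; answer 134
Part III: S2 = 134; r = 25; cross terms: (25*-24 - 15*-30)=-150, (15*-12 - 26*-24)=444, (26*-30 - 25*-12)=-480; twice the area = |-186| = 186; area = 93; boundary points = 2 + 1 + 1 = 4; strictly interior points = area - boundary/2 + 1 = 92; answer 92
Part IV: S3 = 92; d = 21; -6*(21)^2 - 6 = (-2646) + (-6) = -2652; answer -2652

-2652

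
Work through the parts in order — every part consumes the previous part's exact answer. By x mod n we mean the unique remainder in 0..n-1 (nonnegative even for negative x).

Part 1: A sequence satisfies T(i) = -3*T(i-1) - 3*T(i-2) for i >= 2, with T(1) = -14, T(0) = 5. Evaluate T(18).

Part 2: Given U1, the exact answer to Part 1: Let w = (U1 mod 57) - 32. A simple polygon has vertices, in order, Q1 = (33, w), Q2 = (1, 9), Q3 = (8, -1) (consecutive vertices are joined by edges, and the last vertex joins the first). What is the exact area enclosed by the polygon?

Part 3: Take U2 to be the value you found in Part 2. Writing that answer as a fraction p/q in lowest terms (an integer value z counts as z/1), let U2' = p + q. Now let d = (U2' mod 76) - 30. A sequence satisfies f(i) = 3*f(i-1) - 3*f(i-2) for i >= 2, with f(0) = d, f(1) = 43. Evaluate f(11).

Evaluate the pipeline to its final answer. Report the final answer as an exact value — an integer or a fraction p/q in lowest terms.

Part 1: T(2) = -3*(-14) - 3*(5) = 27; iterating: T(2)=27, T(3)=-39, T(4)=36, T(5)=9, T(6)=-135, T(7)=378, T(8)=-729, T(9)=1053, T(10)=-972, T(11)=-243, T(12)=3645, T(13)=-10206, T(14)=19683, T(15)=-28431, T(16)=26244, T(17)=6561, T(18)=-98415; answer -98415
Part 2: U1 = -98415; w = -8; cross terms: (33*9 - 1*-8)=305, (1*-1 - 8*9)=-73, (8*-8 - 33*-1)=-31; twice the area = |201| = 201; area = 201/2; answer 201/2
Part 3: U2 = 201/2; threaded value p + q = 203; d = 21; f(2) = 3*(43) - 3*(21) = 66; iterating: f(2)=66, f(3)=69, f(4)=9, f(5)=-180, f(6)=-567, f(7)=-1161, f(8)=-1782, f(9)=-1863, f(10)=-243, f(11)=4860; answer 4860

4860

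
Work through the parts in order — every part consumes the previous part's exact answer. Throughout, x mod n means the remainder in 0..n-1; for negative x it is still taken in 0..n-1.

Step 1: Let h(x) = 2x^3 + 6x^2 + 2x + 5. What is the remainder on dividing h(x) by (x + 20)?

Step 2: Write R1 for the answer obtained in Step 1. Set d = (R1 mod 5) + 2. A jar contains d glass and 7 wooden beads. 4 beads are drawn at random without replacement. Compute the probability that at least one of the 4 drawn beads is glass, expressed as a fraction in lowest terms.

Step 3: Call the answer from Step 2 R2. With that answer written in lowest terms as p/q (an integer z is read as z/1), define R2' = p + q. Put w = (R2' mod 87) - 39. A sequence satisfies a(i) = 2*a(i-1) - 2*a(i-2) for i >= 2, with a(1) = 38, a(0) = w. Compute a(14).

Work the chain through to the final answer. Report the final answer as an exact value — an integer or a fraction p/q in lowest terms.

-5888

Step 1: remainder = value at the root: 2*(-20)^3 + 6*(-20)^2 + 2*(-20)^1 + 5 = (-16000) + (2400) + (-40) + (5) = -13635; answer -13635
Step 2: R1 = -13635; d = 2; total draws C(9,4) = 126; complement C(7,4) = 35; favorable 126 - 35 = 91; P = 13/18; answer 13/18
Step 3: R2 = 13/18; threaded value p + q = 31; w = -8; a(2) = 2*(38) - 2*(-8) = 92; iterating: a(2)=92, a(3)=108, a(4)=32, a(5)=-152, a(6)=-368, a(7)=-432, a(8)=-128, a(9)=608, a(10)=1472, a(11)=1728, a(12)=512, a(13)=-2432, a(14)=-5888; answer -5888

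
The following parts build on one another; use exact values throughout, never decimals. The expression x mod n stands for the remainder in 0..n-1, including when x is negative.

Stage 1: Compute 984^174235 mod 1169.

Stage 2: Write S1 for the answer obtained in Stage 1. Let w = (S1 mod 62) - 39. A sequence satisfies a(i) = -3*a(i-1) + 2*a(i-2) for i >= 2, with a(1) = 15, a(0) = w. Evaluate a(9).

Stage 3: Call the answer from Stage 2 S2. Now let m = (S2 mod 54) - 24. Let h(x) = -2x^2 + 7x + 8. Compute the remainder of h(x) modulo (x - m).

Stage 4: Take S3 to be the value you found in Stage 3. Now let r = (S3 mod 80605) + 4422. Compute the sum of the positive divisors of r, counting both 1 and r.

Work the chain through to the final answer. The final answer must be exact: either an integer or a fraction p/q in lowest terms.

220428

Stage 1: squarings mod 1169: 984^1=984, 984^2=324, 984^4=935, 984^8=982, 984^16=1068, 984^32=849, 984^64=697, 984^128=674, 984^256=704, 984^512=1129, 984^1024=431, 984^2048=1059, 984^4096=410, 984^8192=933, 984^16384=753, 984^32768=44, 984^65536=767, 984^131072=282; 984^174235 = 984^1 * 984^2 * 984^8 * 984^16 * 984^128 * 984^2048 * 984^8192 * 984^32768 * 984^131072 = 326 (mod 1169); answer 326
Stage 2: S1 = 326; w = -23; a(2) = -3*(15) + 2*(-23) = -91; iterating: a(2)=-91, a(3)=303, a(4)=-1091, a(5)=3879, a(6)=-13819, a(7)=49215, a(8)=-175283, a(9)=624279; answer 624279
Stage 3: S2 = 624279; m = 15; remainder = value at the root: -2*(15)^2 + 7*(15)^1 + 8 = (-450) + (105) + (8) = -337; answer -337
Stage 4: S3 = -337; r = 84690; 84690 = 2 * 3^2 * 5 * 941; sigma = (1 + 2) * (1 + 3 + 9) * (1 + 5) * (1 + 941) = 3 * 13 * 6 * 942 = 220428; answer 220428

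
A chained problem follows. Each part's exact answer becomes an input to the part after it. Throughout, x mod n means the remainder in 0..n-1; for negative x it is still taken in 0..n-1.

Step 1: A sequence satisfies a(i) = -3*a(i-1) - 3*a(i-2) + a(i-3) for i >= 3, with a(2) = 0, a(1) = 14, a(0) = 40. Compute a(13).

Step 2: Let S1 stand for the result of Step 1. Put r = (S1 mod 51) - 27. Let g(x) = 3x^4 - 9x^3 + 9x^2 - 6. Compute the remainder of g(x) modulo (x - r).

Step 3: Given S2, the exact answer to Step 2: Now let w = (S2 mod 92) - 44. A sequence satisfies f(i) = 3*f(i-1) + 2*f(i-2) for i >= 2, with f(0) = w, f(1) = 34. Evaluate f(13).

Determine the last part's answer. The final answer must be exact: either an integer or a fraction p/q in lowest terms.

166792426

Step 1: a(3) = -3*(0) - 3*(14) + 1*(40) = -2; iterating: a(3)=-2, a(4)=20, a(5)=-54, a(6)=100, a(7)=-118, a(8)=0, a(9)=454, a(10)=-1480, a(11)=3078, a(12)=-4340, a(13)=2306; answer 2306
Step 2: S1 = 2306; r = -16; remainder = value at the root: 3*(-16)^4 - 9*(-16)^3 + 9*(-16)^2 - 6 = (196608) + (36864) + (2304) + (-6) = 235770; answer 235770
Step 3: S2 = 235770; w = 22; f(2) = 3*(34) + 2*(22) = 146; iterating: f(2)=146, f(3)=506, f(4)=1810, f(5)=6442, f(6)=22946, f(7)=81722, f(8)=291058, f(9)=1036618, f(10)=3691970, f(11)=13149146, f(12)=46831378, f(13)=166792426; answer 166792426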